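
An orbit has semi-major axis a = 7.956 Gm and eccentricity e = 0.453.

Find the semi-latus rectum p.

Convert to SI: a = 7.956 Gm = 7.956e+09 m.
p = a (1 − e²).
p = 7.956e+09 · (1 − (0.453)²) = 7.956e+09 · 0.794791 ≈ 6.323e+09 m = 6.323 Gm.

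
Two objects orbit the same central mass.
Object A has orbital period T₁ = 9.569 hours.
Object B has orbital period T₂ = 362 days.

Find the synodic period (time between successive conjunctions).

Convert to SI: T₁ = 9.569 hours = 34448.4 s; T₂ = 362 days = 3.12768e+07 s.
T_syn = |T₁ · T₂ / (T₁ − T₂)|.
T_syn = |34448.4 · 3.12768e+07 / (34448.4 − 3.12768e+07)| s ≈ 3.449e+04 s = 9.58 hours.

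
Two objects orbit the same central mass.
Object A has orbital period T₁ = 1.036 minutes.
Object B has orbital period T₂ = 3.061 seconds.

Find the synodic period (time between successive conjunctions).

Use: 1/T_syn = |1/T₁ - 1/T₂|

Convert to SI: T₁ = 1.036 minutes = 62.16 s.
T_syn = |T₁ · T₂ / (T₁ − T₂)|.
T_syn = |62.16 · 3.061 / (62.16 − 3.061)| s ≈ 3.22 s = 3.22 seconds.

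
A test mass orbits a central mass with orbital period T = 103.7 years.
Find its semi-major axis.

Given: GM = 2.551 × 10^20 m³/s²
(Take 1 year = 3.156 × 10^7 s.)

Convert to SI: T = 103.7 years = 3.27277e+09 s.
Invert Kepler's third law: a = (GM · T² / (4π²))^(1/3).
Substituting T = 3.27277e+09 s and GM = 2.551e+20 m³/s²:
a = (2.551e+20 · (3.27277e+09)² / (4π²))^(1/3) m
a ≈ 4.106e+12 m = 4.106 × 10^12 m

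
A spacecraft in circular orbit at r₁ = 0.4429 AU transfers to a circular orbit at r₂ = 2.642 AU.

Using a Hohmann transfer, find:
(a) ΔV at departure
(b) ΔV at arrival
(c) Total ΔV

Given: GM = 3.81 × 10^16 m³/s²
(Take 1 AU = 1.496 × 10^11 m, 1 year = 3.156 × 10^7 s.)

Convert to SI: r₁ = 0.4429 AU = 6.62578e+10 m; r₂ = 2.642 AU = 3.95243e+11 m.
Transfer semi-major axis: a_t = (r₁ + r₂)/2 = (6.62578e+10 + 3.95243e+11)/2 = 2.30751e+11 m.
Circular speeds: v₁ = √(GM/r₁) = 758.305 m/s, v₂ = √(GM/r₂) = 310.478 m/s.
Transfer speeds (vis-viva v² = GM(2/r − 1/a_t)): v₁ᵗ = 992.441 m/s, v₂ᵗ = 166.371 m/s.
(a) ΔV₁ = |v₁ᵗ − v₁| ≈ 234.1 m/s = 0.04939 AU/year.
(b) ΔV₂ = |v₂ − v₂ᵗ| ≈ 144.1 m/s = 0.0304 AU/year.
(c) ΔV_total = ΔV₁ + ΔV₂ ≈ 378.2 m/s = 0.0798 AU/year.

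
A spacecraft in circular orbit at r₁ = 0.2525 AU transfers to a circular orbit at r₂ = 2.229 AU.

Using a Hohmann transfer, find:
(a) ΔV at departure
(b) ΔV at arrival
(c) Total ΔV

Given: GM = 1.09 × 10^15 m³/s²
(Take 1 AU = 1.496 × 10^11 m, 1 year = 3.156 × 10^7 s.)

Convert to SI: r₁ = 0.2525 AU = 3.7774e+10 m; r₂ = 2.229 AU = 3.33458e+11 m.
Transfer semi-major axis: a_t = (r₁ + r₂)/2 = (3.7774e+10 + 3.33458e+11)/2 = 1.85616e+11 m.
Circular speeds: v₁ = √(GM/r₁) = 169.87 m/s, v₂ = √(GM/r₂) = 57.1732 m/s.
Transfer speeds (vis-viva v² = GM(2/r − 1/a_t)): v₁ᵗ = 227.683 m/s, v₂ᵗ = 25.7918 m/s.
(a) ΔV₁ = |v₁ᵗ − v₁| ≈ 57.81 m/s = 0.0122 AU/year.
(b) ΔV₂ = |v₂ − v₂ᵗ| ≈ 31.38 m/s = 0.00662 AU/year.
(c) ΔV_total = ΔV₁ + ΔV₂ ≈ 89.19 m/s = 0.01882 AU/year.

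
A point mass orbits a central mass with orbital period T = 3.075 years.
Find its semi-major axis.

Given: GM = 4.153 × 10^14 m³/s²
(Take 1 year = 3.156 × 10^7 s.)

Convert to SI: T = 3.075 years = 9.7047e+07 s.
Invert Kepler's third law: a = (GM · T² / (4π²))^(1/3).
Substituting T = 9.7047e+07 s and GM = 4.153e+14 m³/s²:
a = (4.153e+14 · (9.7047e+07)² / (4π²))^(1/3) m
a ≈ 4.627e+09 m = 4.627 Gm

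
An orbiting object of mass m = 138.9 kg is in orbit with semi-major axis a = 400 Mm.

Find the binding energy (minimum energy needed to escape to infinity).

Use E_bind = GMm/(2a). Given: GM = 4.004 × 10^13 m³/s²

Convert to SI: a = 400 Mm = 4e+08 m.
Total orbital energy is E = −GMm/(2a); binding energy is E_bind = −E = GMm/(2a).
E_bind = 4.004e+13 · 138.9 / (2 · 4e+08) J ≈ 6.952e+06 J = 6.952 MJ.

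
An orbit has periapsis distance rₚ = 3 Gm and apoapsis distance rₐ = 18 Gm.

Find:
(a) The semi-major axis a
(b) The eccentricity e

Convert to SI: rₚ = 3 Gm = 3e+09 m; rₐ = 18 Gm = 1.8e+10 m.
(a) a = (rₚ + rₐ) / 2 = (3e+09 + 1.8e+10) / 2 ≈ 1.05e+10 m = 10.5 Gm.
(b) e = (rₐ − rₚ) / (rₐ + rₚ) = (1.8e+10 − 3e+09) / (1.8e+10 + 3e+09) ≈ 0.7143.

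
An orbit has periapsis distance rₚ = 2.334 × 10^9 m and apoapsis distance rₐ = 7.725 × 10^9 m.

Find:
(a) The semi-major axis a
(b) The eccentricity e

(a) a = (rₚ + rₐ) / 2 = (2.334e+09 + 7.725e+09) / 2 ≈ 5.03e+09 m = 5.029 × 10^9 m.
(b) e = (rₐ − rₚ) / (rₐ + rₚ) = (7.725e+09 − 2.334e+09) / (7.725e+09 + 2.334e+09) ≈ 0.5359.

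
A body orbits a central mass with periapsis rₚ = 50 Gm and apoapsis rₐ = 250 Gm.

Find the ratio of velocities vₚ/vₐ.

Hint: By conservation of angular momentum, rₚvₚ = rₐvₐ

Convert to SI: rₚ = 50 Gm = 5e+10 m; rₐ = 250 Gm = 2.5e+11 m.
Conservation of angular momentum gives rₚvₚ = rₐvₐ, so vₚ/vₐ = rₐ/rₚ.
vₚ/vₐ = 2.5e+11 / 5e+10 ≈ 5.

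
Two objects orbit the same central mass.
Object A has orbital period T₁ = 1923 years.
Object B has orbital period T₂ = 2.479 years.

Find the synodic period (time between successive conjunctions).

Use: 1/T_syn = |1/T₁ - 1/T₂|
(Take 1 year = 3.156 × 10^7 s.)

Convert to SI: T₁ = 1923 years = 6.06899e+10 s; T₂ = 2.479 years = 7.82372e+07 s.
T_syn = |T₁ · T₂ / (T₁ − T₂)|.
T_syn = |6.06899e+10 · 7.82372e+07 / (6.06899e+10 − 7.82372e+07)| s ≈ 7.834e+07 s = 2.482 years.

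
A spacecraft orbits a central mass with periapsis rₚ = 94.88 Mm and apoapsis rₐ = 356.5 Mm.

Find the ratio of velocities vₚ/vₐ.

Convert to SI: rₚ = 94.88 Mm = 9.488e+07 m; rₐ = 356.5 Mm = 3.565e+08 m.
Conservation of angular momentum gives rₚvₚ = rₐvₐ, so vₚ/vₐ = rₐ/rₚ.
vₚ/vₐ = 3.565e+08 / 9.488e+07 ≈ 3.757.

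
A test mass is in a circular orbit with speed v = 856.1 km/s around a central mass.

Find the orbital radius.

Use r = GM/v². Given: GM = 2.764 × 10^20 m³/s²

Convert to SI: v = 856.1 km/s = 856100 m/s.
For a circular orbit, v² = GM / r, so r = GM / v².
r = 2.764e+20 / (856100)² m ≈ 3.771e+08 m = 377.1 Mm.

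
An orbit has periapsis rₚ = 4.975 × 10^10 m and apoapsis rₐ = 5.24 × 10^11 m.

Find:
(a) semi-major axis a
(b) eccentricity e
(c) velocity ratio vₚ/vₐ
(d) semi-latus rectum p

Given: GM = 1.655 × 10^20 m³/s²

(a) a = (rₚ + rₐ)/2 = (4.975e+10 + 5.24e+11)/2 ≈ 2.869e+11 m
(b) e = (rₐ − rₚ)/(rₐ + rₚ) = (5.24e+11 − 4.975e+10)/(5.24e+11 + 4.975e+10) ≈ 0.8266
(c) Conservation of angular momentum (rₚvₚ = rₐvₐ) gives vₚ/vₐ = rₐ/rₚ = 5.24e+11/4.975e+10 ≈ 10.53
(d) From a = (rₚ + rₐ)/2 = 2.86875e+11 m and e = (rₐ − rₚ)/(rₐ + rₚ) = 0.82658, p = a(1 − e²) = 2.86875e+11 · (1 − (0.82658)²) ≈ 9.087e+10 m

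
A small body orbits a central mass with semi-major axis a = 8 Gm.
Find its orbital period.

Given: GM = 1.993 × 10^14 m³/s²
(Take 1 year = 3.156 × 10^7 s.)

Convert to SI: a = 8 Gm = 8e+09 m.
Kepler's third law: T = 2π √(a³ / GM).
Substituting a = 8e+09 m and GM = 1.993e+14 m³/s²:
T = 2π √((8e+09)³ / 1.993e+14) s
T ≈ 3.185e+08 s = 10.09 years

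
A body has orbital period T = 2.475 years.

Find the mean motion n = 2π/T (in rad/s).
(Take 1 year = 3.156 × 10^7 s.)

Convert to SI: T = 2.475 years = 7.8111e+07 s.
n = 2π / T.
n = 2π / 7.8111e+07 s ≈ 8.044e-08 rad/s.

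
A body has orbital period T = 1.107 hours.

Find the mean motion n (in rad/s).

Convert to SI: T = 1.107 hours = 3985.2 s.
n = 2π / T.
n = 2π / 3985.2 s ≈ 0.001577 rad/s.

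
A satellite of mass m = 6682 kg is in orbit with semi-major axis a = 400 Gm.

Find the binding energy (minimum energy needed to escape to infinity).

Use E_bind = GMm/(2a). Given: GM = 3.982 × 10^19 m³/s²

Convert to SI: a = 400 Gm = 4e+11 m.
Total orbital energy is E = −GMm/(2a); binding energy is E_bind = −E = GMm/(2a).
E_bind = 3.982e+19 · 6682 / (2 · 4e+11) J ≈ 3.326e+11 J = 332.6 GJ.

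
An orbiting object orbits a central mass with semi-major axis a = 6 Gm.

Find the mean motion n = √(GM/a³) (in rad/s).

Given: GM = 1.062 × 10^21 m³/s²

Convert to SI: a = 6 Gm = 6e+09 m.
n = √(GM / a³).
n = √(1.062e+21 / (6e+09)³) rad/s ≈ 7.012e-05 rad/s.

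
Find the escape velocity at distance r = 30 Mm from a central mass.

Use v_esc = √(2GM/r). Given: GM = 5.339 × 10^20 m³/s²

Convert to SI: r = 30 Mm = 3e+07 m.
Escape velocity comes from setting total energy to zero: ½v² − GM/r = 0 ⇒ v_esc = √(2GM / r).
v_esc = √(2 · 5.339e+20 / 3e+07) m/s ≈ 5.966e+06 m/s = 5966 km/s.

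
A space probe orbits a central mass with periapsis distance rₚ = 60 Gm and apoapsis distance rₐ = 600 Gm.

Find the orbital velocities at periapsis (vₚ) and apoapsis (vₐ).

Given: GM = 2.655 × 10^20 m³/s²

Convert to SI: rₚ = 60 Gm = 6e+10 m; rₐ = 600 Gm = 6e+11 m.
Use the vis-viva equation v² = GM(2/r − 1/a) with a = (rₚ + rₐ)/2 = (6e+10 + 6e+11)/2 = 3.3e+11 m.
vₚ = √(GM · (2/rₚ − 1/a)) = √(2.655e+20 · (2/6e+10 − 1/3.3e+11)) m/s ≈ 8.97e+04 m/s = 89.7 km/s.
vₐ = √(GM · (2/rₐ − 1/a)) = √(2.655e+20 · (2/6e+11 − 1/3.3e+11)) m/s ≈ 8970 m/s = 8.97 km/s.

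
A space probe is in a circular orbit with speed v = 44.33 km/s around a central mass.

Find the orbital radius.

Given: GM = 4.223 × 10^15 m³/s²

Convert to SI: v = 44.33 km/s = 44330 m/s.
For a circular orbit, v² = GM / r, so r = GM / v².
r = 4.223e+15 / (44330)² m ≈ 2.149e+06 m = 2.149 Mm.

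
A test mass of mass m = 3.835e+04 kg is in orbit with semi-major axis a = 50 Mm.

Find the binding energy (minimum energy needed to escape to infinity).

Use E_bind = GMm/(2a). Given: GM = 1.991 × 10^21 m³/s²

Convert to SI: a = 50 Mm = 5e+07 m.
Total orbital energy is E = −GMm/(2a); binding energy is E_bind = −E = GMm/(2a).
E_bind = 1.991e+21 · 3.835e+04 / (2 · 5e+07) J ≈ 7.635e+17 J = 763.5 PJ.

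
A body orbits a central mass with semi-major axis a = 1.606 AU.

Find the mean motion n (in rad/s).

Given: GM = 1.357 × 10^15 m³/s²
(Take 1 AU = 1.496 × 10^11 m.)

Convert to SI: a = 1.606 AU = 2.40258e+11 m.
n = √(GM / a³).
n = √(1.357e+15 / (2.40258e+11)³) rad/s ≈ 3.128e-10 rad/s.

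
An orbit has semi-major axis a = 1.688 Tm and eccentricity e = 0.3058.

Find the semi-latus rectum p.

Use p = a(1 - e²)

Convert to SI: a = 1.688 Tm = 1.688e+12 m.
p = a (1 − e²).
p = 1.688e+12 · (1 − (0.3058)²) = 1.688e+12 · 0.906486 ≈ 1.53e+12 m = 1.53 Tm.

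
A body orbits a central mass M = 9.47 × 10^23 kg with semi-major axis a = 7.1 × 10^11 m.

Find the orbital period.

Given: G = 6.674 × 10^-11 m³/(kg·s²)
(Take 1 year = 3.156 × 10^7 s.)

GM = G · M = 6.674e-11 · 9.47e+23 = 6.32028e+13 m³/s².
Kepler's third law: T = 2π √(a³ / GM).
Substituting a = 7.1e+11 m and GM = 6.32028e+13 m³/s²:
T = 2π √((7.1e+11)³ / 6.32028e+13) s
T ≈ 4.728e+11 s = 1.498e+04 years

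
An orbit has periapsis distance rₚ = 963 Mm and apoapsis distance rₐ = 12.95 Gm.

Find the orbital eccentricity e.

Convert to SI: rₚ = 963 Mm = 9.63e+08 m; rₐ = 12.95 Gm = 1.295e+10 m.
e = (rₐ − rₚ) / (rₐ + rₚ).
e = (1.295e+10 − 9.63e+08) / (1.295e+10 + 9.63e+08) = 1.1987e+10 / 1.3913e+10 ≈ 0.8616.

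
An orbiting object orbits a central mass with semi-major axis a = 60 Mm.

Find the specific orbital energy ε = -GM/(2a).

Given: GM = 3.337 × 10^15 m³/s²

Convert to SI: a = 60 Mm = 6e+07 m.
ε = −GM / (2a).
ε = −3.337e+15 / (2 · 6e+07) J/kg ≈ -2.781e+07 J/kg = -27.81 MJ/kg.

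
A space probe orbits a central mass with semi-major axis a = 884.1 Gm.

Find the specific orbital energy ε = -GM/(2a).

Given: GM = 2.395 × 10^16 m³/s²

Convert to SI: a = 884.1 Gm = 8.841e+11 m.
ε = −GM / (2a).
ε = −2.395e+16 / (2 · 8.841e+11) J/kg ≈ -1.354e+04 J/kg = -13.54 kJ/kg.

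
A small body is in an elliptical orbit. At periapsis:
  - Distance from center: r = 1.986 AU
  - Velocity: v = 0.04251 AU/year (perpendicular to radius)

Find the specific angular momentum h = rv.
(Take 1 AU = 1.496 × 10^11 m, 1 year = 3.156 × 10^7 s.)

Convert to SI: r = 1.986 AU = 2.97106e+11 m; v = 0.04251 AU/year = 201.505 m/s.
With v perpendicular to r, h = r · v.
h = 2.97106e+11 · 201.505 m²/s ≈ 5.987e+13 m²/s.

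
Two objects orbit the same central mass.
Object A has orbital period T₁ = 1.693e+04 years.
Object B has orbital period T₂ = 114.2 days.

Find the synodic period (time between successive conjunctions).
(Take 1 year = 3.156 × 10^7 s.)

Convert to SI: T₁ = 1.693e+04 years = 5.34311e+11 s; T₂ = 114.2 days = 9.86688e+06 s.
T_syn = |T₁ · T₂ / (T₁ − T₂)|.
T_syn = |5.34311e+11 · 9.86688e+06 / (5.34311e+11 − 9.86688e+06)| s ≈ 9.867e+06 s = 114.2 days.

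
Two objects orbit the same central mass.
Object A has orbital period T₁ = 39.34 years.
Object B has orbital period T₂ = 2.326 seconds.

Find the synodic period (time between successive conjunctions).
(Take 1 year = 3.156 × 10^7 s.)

Convert to SI: T₁ = 39.34 years = 1.24157e+09 s.
T_syn = |T₁ · T₂ / (T₁ − T₂)|.
T_syn = |1.24157e+09 · 2.326 / (1.24157e+09 − 2.326)| s ≈ 2.326 s = 2.326 seconds.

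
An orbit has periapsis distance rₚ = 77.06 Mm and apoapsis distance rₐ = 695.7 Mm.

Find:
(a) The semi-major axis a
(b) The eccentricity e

Convert to SI: rₚ = 77.06 Mm = 7.706e+07 m; rₐ = 695.7 Mm = 6.957e+08 m.
(a) a = (rₚ + rₐ) / 2 = (7.706e+07 + 6.957e+08) / 2 ≈ 3.864e+08 m = 386.4 Mm.
(b) e = (rₐ − rₚ) / (rₐ + rₚ) = (6.957e+08 − 7.706e+07) / (6.957e+08 + 7.706e+07) ≈ 0.8006.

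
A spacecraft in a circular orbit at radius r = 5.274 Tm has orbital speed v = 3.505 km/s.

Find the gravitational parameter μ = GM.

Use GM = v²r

Convert to SI: r = 5.274 Tm = 5.274e+12 m; v = 3.505 km/s = 3505 m/s.
For a circular orbit v² = GM/r, so GM = v² · r.
GM = (3505)² · 5.274e+12 m³/s² ≈ 6.479e+19 m³/s² = 6.479 × 10^19 m³/s².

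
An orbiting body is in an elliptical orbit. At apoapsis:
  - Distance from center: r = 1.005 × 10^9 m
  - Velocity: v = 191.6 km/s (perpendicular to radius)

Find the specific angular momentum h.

Convert to SI: v = 191.6 km/s = 191600 m/s.
With v perpendicular to r, h = r · v.
h = 1.005e+09 · 191600 m²/s ≈ 1.926e+14 m²/s.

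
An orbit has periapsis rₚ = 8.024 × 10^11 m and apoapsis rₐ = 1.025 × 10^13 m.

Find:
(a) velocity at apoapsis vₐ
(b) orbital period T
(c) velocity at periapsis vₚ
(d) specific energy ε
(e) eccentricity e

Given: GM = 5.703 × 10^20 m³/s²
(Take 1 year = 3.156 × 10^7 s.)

(a) With a = (rₚ + rₐ)/2 = 5.5262e+12 m, vₐ = √(GM (2/rₐ − 1/a)) = √(5.703e+20 · (2/1.025e+13 − 1/5.5262e+12)) m/s ≈ 2842 m/s
(b) With a = (rₚ + rₐ)/2 = 5.5262e+12 m, T = 2π √(a³/GM) = 2π √((5.5262e+12)³/5.703e+20) s ≈ 3.418e+09 s
(c) With a = (rₚ + rₐ)/2 = 5.5262e+12 m, vₚ = √(GM (2/rₚ − 1/a)) = √(5.703e+20 · (2/8.024e+11 − 1/5.5262e+12)) m/s ≈ 3.631e+04 m/s
(d) With a = (rₚ + rₐ)/2 = 5.5262e+12 m, ε = −GM/(2a) = −5.703e+20/(2 · 5.5262e+12) J/kg ≈ -5.16e+07 J/kg
(e) e = (rₐ − rₚ)/(rₐ + rₚ) = (1.025e+13 − 8.024e+11)/(1.025e+13 + 8.024e+11) ≈ 0.8548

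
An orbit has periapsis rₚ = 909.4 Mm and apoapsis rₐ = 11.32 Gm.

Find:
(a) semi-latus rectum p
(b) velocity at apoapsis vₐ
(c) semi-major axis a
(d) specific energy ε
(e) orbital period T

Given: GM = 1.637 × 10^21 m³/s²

Convert to SI: rₚ = 909.4 Mm = 9.094e+08 m; rₐ = 11.32 Gm = 1.132e+10 m.
(a) From a = (rₚ + rₐ)/2 = 6.1147e+09 m and e = (rₐ − rₚ)/(rₐ + rₚ) = 0.851276, p = a(1 − e²) = 6.1147e+09 · (1 − (0.851276)²) ≈ 1.684e+09 m
(b) With a = (rₚ + rₐ)/2 = 6.1147e+09 m, vₐ = √(GM (2/rₐ − 1/a)) = √(1.637e+21 · (2/1.132e+10 − 1/6.1147e+09)) m/s ≈ 1.467e+05 m/s
(c) a = (rₚ + rₐ)/2 = (9.094e+08 + 1.132e+10)/2 ≈ 6.115e+09 m
(d) With a = (rₚ + rₐ)/2 = 6.1147e+09 m, ε = −GM/(2a) = −1.637e+21/(2 · 6.1147e+09) J/kg ≈ -1.339e+11 J/kg
(e) With a = (rₚ + rₐ)/2 = 6.1147e+09 m, T = 2π √(a³/GM) = 2π √((6.1147e+09)³/1.637e+21) s ≈ 7.425e+04 s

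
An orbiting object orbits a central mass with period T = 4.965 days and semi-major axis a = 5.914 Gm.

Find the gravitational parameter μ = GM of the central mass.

Convert to SI: T = 4.965 days = 428976 s; a = 5.914 Gm = 5.914e+09 m.
GM = 4π² · a³ / T².
GM = 4π² · (5.914e+09)³ / (428976)² m³/s² ≈ 4.437e+19 m³/s² = 4.437 × 10^19 m³/s².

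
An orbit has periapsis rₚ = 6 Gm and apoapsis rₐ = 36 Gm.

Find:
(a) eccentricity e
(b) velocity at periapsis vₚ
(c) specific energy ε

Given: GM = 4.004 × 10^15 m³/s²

Convert to SI: rₚ = 6 Gm = 6e+09 m; rₐ = 36 Gm = 3.6e+10 m.
(a) e = (rₐ − rₚ)/(rₐ + rₚ) = (3.6e+10 − 6e+09)/(3.6e+10 + 6e+09) ≈ 0.7143
(b) With a = (rₚ + rₐ)/2 = 2.1e+10 m, vₚ = √(GM (2/rₚ − 1/a)) = √(4.004e+15 · (2/6e+09 − 1/2.1e+10)) m/s ≈ 1070 m/s
(c) With a = (rₚ + rₐ)/2 = 2.1e+10 m, ε = −GM/(2a) = −4.004e+15/(2 · 2.1e+10) J/kg ≈ -9.533e+04 J/kg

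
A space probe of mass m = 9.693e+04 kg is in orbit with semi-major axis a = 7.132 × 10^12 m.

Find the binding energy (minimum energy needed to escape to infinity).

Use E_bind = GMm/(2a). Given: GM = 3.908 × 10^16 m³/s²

Total orbital energy is E = −GMm/(2a); binding energy is E_bind = −E = GMm/(2a).
E_bind = 3.908e+16 · 9.693e+04 / (2 · 7.132e+12) J ≈ 2.656e+08 J = 265.6 MJ.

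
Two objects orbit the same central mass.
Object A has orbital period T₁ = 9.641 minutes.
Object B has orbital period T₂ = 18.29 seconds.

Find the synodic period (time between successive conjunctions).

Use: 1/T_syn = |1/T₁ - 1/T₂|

Convert to SI: T₁ = 9.641 minutes = 578.46 s.
T_syn = |T₁ · T₂ / (T₁ − T₂)|.
T_syn = |578.46 · 18.29 / (578.46 − 18.29)| s ≈ 18.89 s = 18.89 seconds.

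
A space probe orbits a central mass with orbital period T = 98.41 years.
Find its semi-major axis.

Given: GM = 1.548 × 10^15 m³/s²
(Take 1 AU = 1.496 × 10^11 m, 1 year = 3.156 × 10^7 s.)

Convert to SI: T = 98.41 years = 3.10582e+09 s.
Invert Kepler's third law: a = (GM · T² / (4π²))^(1/3).
Substituting T = 3.10582e+09 s and GM = 1.548e+15 m³/s²:
a = (1.548e+15 · (3.10582e+09)² / (4π²))^(1/3) m
a ≈ 7.232e+10 m = 0.4834 AU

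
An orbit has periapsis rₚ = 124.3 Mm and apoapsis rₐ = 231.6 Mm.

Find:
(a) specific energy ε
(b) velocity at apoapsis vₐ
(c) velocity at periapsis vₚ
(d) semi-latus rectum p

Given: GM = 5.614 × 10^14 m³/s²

Convert to SI: rₚ = 124.3 Mm = 1.243e+08 m; rₐ = 231.6 Mm = 2.316e+08 m.
(a) With a = (rₚ + rₐ)/2 = 1.7795e+08 m, ε = −GM/(2a) = −5.614e+14/(2 · 1.7795e+08) J/kg ≈ -1.577e+06 J/kg
(b) With a = (rₚ + rₐ)/2 = 1.7795e+08 m, vₐ = √(GM (2/rₐ − 1/a)) = √(5.614e+14 · (2/2.316e+08 − 1/1.7795e+08)) m/s ≈ 1301 m/s
(c) With a = (rₚ + rₐ)/2 = 1.7795e+08 m, vₚ = √(GM (2/rₚ − 1/a)) = √(5.614e+14 · (2/1.243e+08 − 1/1.7795e+08)) m/s ≈ 2424 m/s
(d) From a = (rₚ + rₐ)/2 = 1.7795e+08 m and e = (rₐ − rₚ)/(rₐ + rₚ) = 0.301489, p = a(1 − e²) = 1.7795e+08 · (1 − (0.301489)²) ≈ 1.618e+08 m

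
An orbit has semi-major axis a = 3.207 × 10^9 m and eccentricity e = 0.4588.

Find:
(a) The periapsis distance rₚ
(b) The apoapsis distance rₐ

(a) rₚ = a(1 − e) = 3.207e+09 · (1 − 0.4588) = 3.207e+09 · 0.5412 ≈ 1.736e+09 m = 1.736 × 10^9 m.
(b) rₐ = a(1 + e) = 3.207e+09 · (1 + 0.4588) = 3.207e+09 · 1.4588 ≈ 4.678e+09 m = 4.678 × 10^9 m.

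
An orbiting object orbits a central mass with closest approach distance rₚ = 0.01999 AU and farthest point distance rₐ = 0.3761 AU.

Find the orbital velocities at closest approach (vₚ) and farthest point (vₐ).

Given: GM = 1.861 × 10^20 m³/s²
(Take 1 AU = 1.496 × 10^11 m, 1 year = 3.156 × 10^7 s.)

Convert to SI: rₚ = 0.01999 AU = 2.9905e+09 m; rₐ = 0.3761 AU = 5.62646e+10 m.
Use the vis-viva equation v² = GM(2/r − 1/a) with a = (rₚ + rₐ)/2 = (2.9905e+09 + 5.62646e+10)/2 = 2.96275e+10 m.
vₚ = √(GM · (2/rₚ − 1/a)) = √(1.861e+20 · (2/2.9905e+09 − 1/2.96275e+10)) m/s ≈ 3.438e+05 m/s = 72.52 AU/year.
vₐ = √(GM · (2/rₐ − 1/a)) = √(1.861e+20 · (2/5.62646e+10 − 1/2.96275e+10)) m/s ≈ 1.827e+04 m/s = 3.855 AU/year.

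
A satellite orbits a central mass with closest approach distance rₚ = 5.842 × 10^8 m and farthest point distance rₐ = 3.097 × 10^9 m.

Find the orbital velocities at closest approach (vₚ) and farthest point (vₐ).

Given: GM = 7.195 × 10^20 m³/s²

Use the vis-viva equation v² = GM(2/r − 1/a) with a = (rₚ + rₐ)/2 = (5.842e+08 + 3.097e+09)/2 = 1.8406e+09 m.
vₚ = √(GM · (2/rₚ − 1/a)) = √(7.195e+20 · (2/5.842e+08 − 1/1.8406e+09)) m/s ≈ 1.44e+06 m/s = 1440 km/s.
vₐ = √(GM · (2/rₐ − 1/a)) = √(7.195e+20 · (2/3.097e+09 − 1/1.8406e+09)) m/s ≈ 2.715e+05 m/s = 271.5 km/s.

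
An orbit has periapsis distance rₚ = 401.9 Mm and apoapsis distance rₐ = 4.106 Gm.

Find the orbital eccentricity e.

Convert to SI: rₚ = 401.9 Mm = 4.019e+08 m; rₐ = 4.106 Gm = 4.106e+09 m.
e = (rₐ − rₚ) / (rₐ + rₚ).
e = (4.106e+09 − 4.019e+08) / (4.106e+09 + 4.019e+08) = 3.7041e+09 / 4.5079e+09 ≈ 0.8217.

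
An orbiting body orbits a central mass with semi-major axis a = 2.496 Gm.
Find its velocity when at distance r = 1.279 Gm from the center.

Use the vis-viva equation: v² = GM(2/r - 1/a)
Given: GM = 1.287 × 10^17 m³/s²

Convert to SI: a = 2.496 Gm = 2.496e+09 m; r = 1.279 Gm = 1.279e+09 m.
Vis-viva: v = √(GM · (2/r − 1/a)).
2/r − 1/a = 2/1.279e+09 − 1/2.496e+09 = 1.16308e-09 m⁻¹.
v = √(1.287e+17 · 1.16308e-09) m/s ≈ 1.223e+04 m/s = 12.23 km/s.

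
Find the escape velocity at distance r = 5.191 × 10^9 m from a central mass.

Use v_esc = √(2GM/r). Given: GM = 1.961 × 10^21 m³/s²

Escape velocity comes from setting total energy to zero: ½v² − GM/r = 0 ⇒ v_esc = √(2GM / r).
v_esc = √(2 · 1.961e+21 / 5.191e+09) m/s ≈ 8.692e+05 m/s = 869.2 km/s.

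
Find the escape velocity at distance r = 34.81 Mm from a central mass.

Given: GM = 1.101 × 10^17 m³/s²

Convert to SI: r = 34.81 Mm = 3.481e+07 m.
Escape velocity comes from setting total energy to zero: ½v² − GM/r = 0 ⇒ v_esc = √(2GM / r).
v_esc = √(2 · 1.101e+17 / 3.481e+07) m/s ≈ 7.953e+04 m/s = 79.53 km/s.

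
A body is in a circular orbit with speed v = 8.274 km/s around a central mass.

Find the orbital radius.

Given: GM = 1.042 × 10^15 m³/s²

Convert to SI: v = 8.274 km/s = 8274 m/s.
For a circular orbit, v² = GM / r, so r = GM / v².
r = 1.042e+15 / (8274)² m ≈ 1.522e+07 m = 15.22 Mm.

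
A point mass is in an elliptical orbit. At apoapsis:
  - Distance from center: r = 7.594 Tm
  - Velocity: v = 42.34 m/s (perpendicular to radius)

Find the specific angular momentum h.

Convert to SI: r = 7.594 Tm = 7.594e+12 m.
With v perpendicular to r, h = r · v.
h = 7.594e+12 · 42.34 m²/s ≈ 3.215e+14 m²/s.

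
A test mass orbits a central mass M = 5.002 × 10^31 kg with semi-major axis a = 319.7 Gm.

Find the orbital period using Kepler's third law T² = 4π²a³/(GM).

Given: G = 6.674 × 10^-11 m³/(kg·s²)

Convert to SI: a = 319.7 Gm = 3.197e+11 m.
GM = G · M = 6.674e-11 · 5.002e+31 = 3.33833e+21 m³/s².
Kepler's third law: T = 2π √(a³ / GM).
Substituting a = 3.197e+11 m and GM = 3.33833e+21 m³/s²:
T = 2π √((3.197e+11)³ / 3.33833e+21) s
T ≈ 1.966e+07 s = 227.5 days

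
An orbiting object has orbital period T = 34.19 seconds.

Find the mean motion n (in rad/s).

n = 2π / T.
n = 2π / 34.19 s ≈ 0.1838 rad/s.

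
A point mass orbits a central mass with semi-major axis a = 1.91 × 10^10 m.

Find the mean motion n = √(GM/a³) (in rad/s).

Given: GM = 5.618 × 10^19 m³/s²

n = √(GM / a³).
n = √(5.618e+19 / (1.91e+10)³) rad/s ≈ 2.839e-06 rad/s.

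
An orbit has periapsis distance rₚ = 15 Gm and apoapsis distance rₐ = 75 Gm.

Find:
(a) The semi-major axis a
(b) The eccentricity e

Convert to SI: rₚ = 15 Gm = 1.5e+10 m; rₐ = 75 Gm = 7.5e+10 m.
(a) a = (rₚ + rₐ) / 2 = (1.5e+10 + 7.5e+10) / 2 ≈ 4.5e+10 m = 45 Gm.
(b) e = (rₐ − rₚ) / (rₐ + rₚ) = (7.5e+10 − 1.5e+10) / (7.5e+10 + 1.5e+10) ≈ 0.6667.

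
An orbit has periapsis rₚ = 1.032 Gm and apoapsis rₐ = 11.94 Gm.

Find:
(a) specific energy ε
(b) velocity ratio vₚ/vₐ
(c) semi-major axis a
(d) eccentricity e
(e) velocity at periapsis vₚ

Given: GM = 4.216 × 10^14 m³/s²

Convert to SI: rₚ = 1.032 Gm = 1.032e+09 m; rₐ = 11.94 Gm = 1.194e+10 m.
(a) With a = (rₚ + rₐ)/2 = 6.486e+09 m, ε = −GM/(2a) = −4.216e+14/(2 · 6.486e+09) J/kg ≈ -3.25e+04 J/kg
(b) Conservation of angular momentum (rₚvₚ = rₐvₐ) gives vₚ/vₐ = rₐ/rₚ = 1.194e+10/1.032e+09 ≈ 11.57
(c) a = (rₚ + rₐ)/2 = (1.032e+09 + 1.194e+10)/2 ≈ 6.486e+09 m
(d) e = (rₐ − rₚ)/(rₐ + rₚ) = (1.194e+10 − 1.032e+09)/(1.194e+10 + 1.032e+09) ≈ 0.8409
(e) With a = (rₚ + rₐ)/2 = 6.486e+09 m, vₚ = √(GM (2/rₚ − 1/a)) = √(4.216e+14 · (2/1.032e+09 − 1/6.486e+09)) m/s ≈ 867.2 m/s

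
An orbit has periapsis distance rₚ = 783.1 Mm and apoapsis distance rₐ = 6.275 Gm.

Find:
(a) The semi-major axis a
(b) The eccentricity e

Convert to SI: rₚ = 783.1 Mm = 7.831e+08 m; rₐ = 6.275 Gm = 6.275e+09 m.
(a) a = (rₚ + rₐ) / 2 = (7.831e+08 + 6.275e+09) / 2 ≈ 3.529e+09 m = 3.529 Gm.
(b) e = (rₐ − rₚ) / (rₐ + rₚ) = (6.275e+09 − 7.831e+08) / (6.275e+09 + 7.831e+08) ≈ 0.7781.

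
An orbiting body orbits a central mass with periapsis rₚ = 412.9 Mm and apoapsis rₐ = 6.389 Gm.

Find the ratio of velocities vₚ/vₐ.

Convert to SI: rₚ = 412.9 Mm = 4.129e+08 m; rₐ = 6.389 Gm = 6.389e+09 m.
Conservation of angular momentum gives rₚvₚ = rₐvₐ, so vₚ/vₐ = rₐ/rₚ.
vₚ/vₐ = 6.389e+09 / 4.129e+08 ≈ 15.47.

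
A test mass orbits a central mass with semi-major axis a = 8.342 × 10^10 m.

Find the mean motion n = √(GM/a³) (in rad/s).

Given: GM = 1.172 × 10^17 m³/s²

n = √(GM / a³).
n = √(1.172e+17 / (8.342e+10)³) rad/s ≈ 1.421e-08 rad/s.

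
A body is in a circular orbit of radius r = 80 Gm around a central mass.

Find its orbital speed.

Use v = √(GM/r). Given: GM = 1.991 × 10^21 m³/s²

Convert to SI: r = 80 Gm = 8e+10 m.
For a circular orbit, gravity supplies the centripetal force, so v = √(GM / r).
v = √(1.991e+21 / 8e+10) m/s ≈ 1.578e+05 m/s = 157.8 km/s.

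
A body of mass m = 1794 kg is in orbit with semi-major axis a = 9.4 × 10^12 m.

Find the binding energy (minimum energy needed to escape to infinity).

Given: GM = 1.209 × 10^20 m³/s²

Total orbital energy is E = −GMm/(2a); binding energy is E_bind = −E = GMm/(2a).
E_bind = 1.209e+20 · 1794 / (2 · 9.4e+12) J ≈ 1.154e+10 J = 11.54 GJ.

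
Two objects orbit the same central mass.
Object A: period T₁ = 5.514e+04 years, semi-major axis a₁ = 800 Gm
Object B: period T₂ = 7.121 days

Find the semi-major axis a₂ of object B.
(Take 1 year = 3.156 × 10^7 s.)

Convert to SI: T₁ = 5.514e+04 years = 1.74022e+12 s; a₁ = 800 Gm = 8e+11 m; T₂ = 7.121 days = 615254 s.
Kepler's third law: (T₁/T₂)² = (a₁/a₂)³ ⇒ a₂ = a₁ · (T₂/T₁)^(2/3).
T₂/T₁ = 615254 / 1.74022e+12 = 3.5355e-07.
a₂ = 8e+11 · (3.5355e-07)^(2/3) m ≈ 4e+07 m = 40 Mm.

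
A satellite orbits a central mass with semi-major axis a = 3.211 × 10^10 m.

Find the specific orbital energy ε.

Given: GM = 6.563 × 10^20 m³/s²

ε = −GM / (2a).
ε = −6.563e+20 / (2 · 3.211e+10) J/kg ≈ -1.022e+10 J/kg = -10.22 GJ/kg.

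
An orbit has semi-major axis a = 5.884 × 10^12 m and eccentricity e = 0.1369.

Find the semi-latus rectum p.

p = a (1 − e²).
p = 5.884e+12 · (1 − (0.1369)²) = 5.884e+12 · 0.981258 ≈ 5.774e+12 m = 5.774 × 10^12 m.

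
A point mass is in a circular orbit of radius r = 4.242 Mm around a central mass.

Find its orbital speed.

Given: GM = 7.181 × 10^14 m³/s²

Convert to SI: r = 4.242 Mm = 4.242e+06 m.
For a circular orbit, gravity supplies the centripetal force, so v = √(GM / r).
v = √(7.181e+14 / 4.242e+06) m/s ≈ 1.301e+04 m/s = 13.01 km/s.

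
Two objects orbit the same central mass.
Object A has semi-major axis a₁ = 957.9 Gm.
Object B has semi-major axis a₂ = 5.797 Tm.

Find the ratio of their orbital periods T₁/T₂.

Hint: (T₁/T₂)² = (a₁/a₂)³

Convert to SI: a₁ = 957.9 Gm = 9.579e+11 m; a₂ = 5.797 Tm = 5.797e+12 m.
From Kepler's third law, (T₁/T₂)² = (a₁/a₂)³, so T₁/T₂ = (a₁/a₂)^(3/2).
a₁/a₂ = 9.579e+11 / 5.797e+12 = 0.165241.
T₁/T₂ = (0.165241)^(3/2) ≈ 0.06717.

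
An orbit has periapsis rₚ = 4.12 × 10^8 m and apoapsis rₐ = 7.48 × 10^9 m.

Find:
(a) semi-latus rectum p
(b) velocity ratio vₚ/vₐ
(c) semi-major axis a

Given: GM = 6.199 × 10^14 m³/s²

(a) From a = (rₚ + rₐ)/2 = 3.946e+09 m and e = (rₐ − rₚ)/(rₐ + rₚ) = 0.89559, p = a(1 − e²) = 3.946e+09 · (1 − (0.89559)²) ≈ 7.81e+08 m
(b) Conservation of angular momentum (rₚvₚ = rₐvₐ) gives vₚ/vₐ = rₐ/rₚ = 7.48e+09/4.12e+08 ≈ 18.16
(c) a = (rₚ + rₐ)/2 = (4.12e+08 + 7.48e+09)/2 ≈ 3.946e+09 m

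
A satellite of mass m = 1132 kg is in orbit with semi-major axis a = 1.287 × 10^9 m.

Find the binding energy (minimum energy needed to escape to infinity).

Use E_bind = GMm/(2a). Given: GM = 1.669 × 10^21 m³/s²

Total orbital energy is E = −GMm/(2a); binding energy is E_bind = −E = GMm/(2a).
E_bind = 1.669e+21 · 1132 / (2 · 1.287e+09) J ≈ 7.34e+14 J = 734 TJ.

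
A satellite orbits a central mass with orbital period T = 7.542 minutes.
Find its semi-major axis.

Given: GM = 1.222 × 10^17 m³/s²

Convert to SI: T = 7.542 minutes = 452.52 s.
Invert Kepler's third law: a = (GM · T² / (4π²))^(1/3).
Substituting T = 452.52 s and GM = 1.222e+17 m³/s²:
a = (1.222e+17 · (452.52)² / (4π²))^(1/3) m
a ≈ 8.59e+06 m = 8.59 Mm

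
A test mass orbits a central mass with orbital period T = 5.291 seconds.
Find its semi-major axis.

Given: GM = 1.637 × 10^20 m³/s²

Invert Kepler's third law: a = (GM · T² / (4π²))^(1/3).
Substituting T = 5.291 s and GM = 1.637e+20 m³/s²:
a = (1.637e+20 · (5.291)² / (4π²))^(1/3) m
a ≈ 4.878e+06 m = 4.878 Mm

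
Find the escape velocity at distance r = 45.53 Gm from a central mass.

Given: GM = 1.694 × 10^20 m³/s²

Convert to SI: r = 45.53 Gm = 4.553e+10 m.
Escape velocity comes from setting total energy to zero: ½v² − GM/r = 0 ⇒ v_esc = √(2GM / r).
v_esc = √(2 · 1.694e+20 / 4.553e+10) m/s ≈ 8.626e+04 m/s = 86.26 km/s.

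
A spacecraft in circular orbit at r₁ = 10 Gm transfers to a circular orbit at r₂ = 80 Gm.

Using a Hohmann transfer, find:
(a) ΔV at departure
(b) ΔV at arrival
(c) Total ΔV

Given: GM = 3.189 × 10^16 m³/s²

Convert to SI: r₁ = 10 Gm = 1e+10 m; r₂ = 80 Gm = 8e+10 m.
Transfer semi-major axis: a_t = (r₁ + r₂)/2 = (1e+10 + 8e+10)/2 = 4.5e+10 m.
Circular speeds: v₁ = √(GM/r₁) = 1785.78 m/s, v₂ = √(GM/r₂) = 631.368 m/s.
Transfer speeds (vis-viva v² = GM(2/r − 1/a_t)): v₁ᵗ = 2381.04 m/s, v₂ᵗ = 297.63 m/s.
(a) ΔV₁ = |v₁ᵗ − v₁| ≈ 595.3 m/s = 595.3 m/s.
(b) ΔV₂ = |v₂ − v₂ᵗ| ≈ 333.7 m/s = 333.7 m/s.
(c) ΔV_total = ΔV₁ + ΔV₂ ≈ 929 m/s = 929 m/s.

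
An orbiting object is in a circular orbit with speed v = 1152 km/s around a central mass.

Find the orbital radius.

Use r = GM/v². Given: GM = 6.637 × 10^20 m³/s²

Convert to SI: v = 1152 km/s = 1.152e+06 m/s.
For a circular orbit, v² = GM / r, so r = GM / v².
r = 6.637e+20 / (1.152e+06)² m ≈ 5.001e+08 m = 500.1 Mm.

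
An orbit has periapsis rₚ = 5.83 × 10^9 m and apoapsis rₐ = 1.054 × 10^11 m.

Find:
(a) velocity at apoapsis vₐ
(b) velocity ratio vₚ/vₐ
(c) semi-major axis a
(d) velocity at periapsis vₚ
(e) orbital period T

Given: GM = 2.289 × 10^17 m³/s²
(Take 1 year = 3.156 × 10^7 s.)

(a) With a = (rₚ + rₐ)/2 = 5.5615e+10 m, vₐ = √(GM (2/rₐ − 1/a)) = √(2.289e+17 · (2/1.054e+11 − 1/5.5615e+10)) m/s ≈ 477.1 m/s
(b) Conservation of angular momentum (rₚvₚ = rₐvₐ) gives vₚ/vₐ = rₐ/rₚ = 1.054e+11/5.83e+09 ≈ 18.08
(c) a = (rₚ + rₐ)/2 = (5.83e+09 + 1.054e+11)/2 ≈ 5.562e+10 m
(d) With a = (rₚ + rₐ)/2 = 5.5615e+10 m, vₚ = √(GM (2/rₚ − 1/a)) = √(2.289e+17 · (2/5.83e+09 − 1/5.5615e+10)) m/s ≈ 8626 m/s
(e) With a = (rₚ + rₐ)/2 = 5.5615e+10 m, T = 2π √(a³/GM) = 2π √((5.5615e+10)³/2.289e+17) s ≈ 1.722e+08 s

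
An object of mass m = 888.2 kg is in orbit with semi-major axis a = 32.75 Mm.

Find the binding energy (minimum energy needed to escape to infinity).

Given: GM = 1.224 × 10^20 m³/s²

Convert to SI: a = 32.75 Mm = 3.275e+07 m.
Total orbital energy is E = −GMm/(2a); binding energy is E_bind = −E = GMm/(2a).
E_bind = 1.224e+20 · 888.2 / (2 · 3.275e+07) J ≈ 1.66e+15 J = 1.66 PJ.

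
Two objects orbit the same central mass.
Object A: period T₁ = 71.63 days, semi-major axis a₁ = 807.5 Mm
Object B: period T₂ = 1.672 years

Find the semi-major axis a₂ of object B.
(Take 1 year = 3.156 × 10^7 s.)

Convert to SI: T₁ = 71.63 days = 6.18883e+06 s; a₁ = 807.5 Mm = 8.075e+08 m; T₂ = 1.672 years = 5.27683e+07 s.
Kepler's third law: (T₁/T₂)² = (a₁/a₂)³ ⇒ a₂ = a₁ · (T₂/T₁)^(2/3).
T₂/T₁ = 5.27683e+07 / 6.18883e+06 = 8.52638.
a₂ = 8.075e+08 · (8.52638)^(2/3) m ≈ 3.37e+09 m = 3.37 Gm.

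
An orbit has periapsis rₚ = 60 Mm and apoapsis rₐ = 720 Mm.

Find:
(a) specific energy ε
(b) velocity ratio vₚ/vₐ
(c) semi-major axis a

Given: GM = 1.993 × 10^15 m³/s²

Convert to SI: rₚ = 60 Mm = 6e+07 m; rₐ = 720 Mm = 7.2e+08 m.
(a) With a = (rₚ + rₐ)/2 = 3.9e+08 m, ε = −GM/(2a) = −1.993e+15/(2 · 3.9e+08) J/kg ≈ -2.555e+06 J/kg
(b) Conservation of angular momentum (rₚvₚ = rₐvₐ) gives vₚ/vₐ = rₐ/rₚ = 7.2e+08/6e+07 ≈ 12
(c) a = (rₚ + rₐ)/2 = (6e+07 + 7.2e+08)/2 ≈ 3.9e+08 m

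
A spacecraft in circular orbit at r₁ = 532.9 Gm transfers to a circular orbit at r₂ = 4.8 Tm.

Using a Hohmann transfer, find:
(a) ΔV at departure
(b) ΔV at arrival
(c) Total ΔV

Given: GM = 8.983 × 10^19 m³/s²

Convert to SI: r₁ = 532.9 Gm = 5.329e+11 m; r₂ = 4.8 Tm = 4.8e+12 m.
Transfer semi-major axis: a_t = (r₁ + r₂)/2 = (5.329e+11 + 4.8e+12)/2 = 2.66645e+12 m.
Circular speeds: v₁ = √(GM/r₁) = 12983.4 m/s, v₂ = √(GM/r₂) = 4326.04 m/s.
Transfer speeds (vis-viva v² = GM(2/r − 1/a_t)): v₁ᵗ = 17419.7 m/s, v₂ᵗ = 1933.95 m/s.
(a) ΔV₁ = |v₁ᵗ − v₁| ≈ 4436 m/s = 4.436 km/s.
(b) ΔV₂ = |v₂ − v₂ᵗ| ≈ 2392 m/s = 2.392 km/s.
(c) ΔV_total = ΔV₁ + ΔV₂ ≈ 6828 m/s = 6.828 km/s.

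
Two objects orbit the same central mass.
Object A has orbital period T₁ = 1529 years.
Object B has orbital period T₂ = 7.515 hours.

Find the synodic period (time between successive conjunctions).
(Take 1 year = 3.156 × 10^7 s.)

Convert to SI: T₁ = 1529 years = 4.82552e+10 s; T₂ = 7.515 hours = 27054 s.
T_syn = |T₁ · T₂ / (T₁ − T₂)|.
T_syn = |4.82552e+10 · 27054 / (4.82552e+10 − 27054)| s ≈ 2.705e+04 s = 7.515 hours.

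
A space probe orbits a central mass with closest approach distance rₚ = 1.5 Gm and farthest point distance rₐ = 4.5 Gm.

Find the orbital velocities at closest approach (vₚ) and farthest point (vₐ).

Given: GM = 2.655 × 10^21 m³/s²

Convert to SI: rₚ = 1.5 Gm = 1.5e+09 m; rₐ = 4.5 Gm = 4.5e+09 m.
Use the vis-viva equation v² = GM(2/r − 1/a) with a = (rₚ + rₐ)/2 = (1.5e+09 + 4.5e+09)/2 = 3e+09 m.
vₚ = √(GM · (2/rₚ − 1/a)) = √(2.655e+21 · (2/1.5e+09 − 1/3e+09)) m/s ≈ 1.629e+06 m/s = 1629 km/s.
vₐ = √(GM · (2/rₐ − 1/a)) = √(2.655e+21 · (2/4.5e+09 − 1/3e+09)) m/s ≈ 5.431e+05 m/s = 543.1 km/s.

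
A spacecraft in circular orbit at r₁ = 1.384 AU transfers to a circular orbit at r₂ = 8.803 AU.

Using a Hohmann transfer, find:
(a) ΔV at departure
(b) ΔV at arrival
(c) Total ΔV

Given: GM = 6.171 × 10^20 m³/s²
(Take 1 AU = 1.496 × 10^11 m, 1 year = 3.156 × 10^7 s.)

Convert to SI: r₁ = 1.384 AU = 2.07046e+11 m; r₂ = 8.803 AU = 1.31693e+12 m.
Transfer semi-major axis: a_t = (r₁ + r₂)/2 = (2.07046e+11 + 1.31693e+12)/2 = 7.61988e+11 m.
Circular speeds: v₁ = √(GM/r₁) = 54593.9 m/s, v₂ = √(GM/r₂) = 21646.9 m/s.
Transfer speeds (vis-viva v² = GM(2/r − 1/a_t)): v₁ᵗ = 71771.4 m/s, v₂ᵗ = 11283.8 m/s.
(a) ΔV₁ = |v₁ᵗ − v₁| ≈ 1.718e+04 m/s = 3.624 AU/year.
(b) ΔV₂ = |v₂ − v₂ᵗ| ≈ 1.036e+04 m/s = 2.186 AU/year.
(c) ΔV_total = ΔV₁ + ΔV₂ ≈ 2.754e+04 m/s = 5.81 AU/year.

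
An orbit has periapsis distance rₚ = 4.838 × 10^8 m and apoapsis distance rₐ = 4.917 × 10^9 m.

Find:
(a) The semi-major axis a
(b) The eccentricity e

(a) a = (rₚ + rₐ) / 2 = (4.838e+08 + 4.917e+09) / 2 ≈ 2.7e+09 m = 2.7 × 10^9 m.
(b) e = (rₐ − rₚ) / (rₐ + rₚ) = (4.917e+09 − 4.838e+08) / (4.917e+09 + 4.838e+08) ≈ 0.8208.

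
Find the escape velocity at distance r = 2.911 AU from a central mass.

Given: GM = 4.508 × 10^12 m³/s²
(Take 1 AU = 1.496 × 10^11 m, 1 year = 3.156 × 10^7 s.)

Convert to SI: r = 2.911 AU = 4.35486e+11 m.
Escape velocity comes from setting total energy to zero: ½v² − GM/r = 0 ⇒ v_esc = √(2GM / r).
v_esc = √(2 · 4.508e+12 / 4.35486e+11) m/s ≈ 4.55 m/s = 0.0009599 AU/year.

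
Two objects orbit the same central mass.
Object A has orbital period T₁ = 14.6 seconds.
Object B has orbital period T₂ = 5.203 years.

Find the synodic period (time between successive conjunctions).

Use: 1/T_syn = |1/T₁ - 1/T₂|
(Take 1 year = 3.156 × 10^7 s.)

Convert to SI: T₂ = 5.203 years = 1.64207e+08 s.
T_syn = |T₁ · T₂ / (T₁ − T₂)|.
T_syn = |14.6 · 1.64207e+08 / (14.6 − 1.64207e+08)| s ≈ 14.6 s = 14.6 seconds.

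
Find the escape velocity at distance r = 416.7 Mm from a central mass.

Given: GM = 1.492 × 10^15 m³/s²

Convert to SI: r = 416.7 Mm = 4.167e+08 m.
Escape velocity comes from setting total energy to zero: ½v² − GM/r = 0 ⇒ v_esc = √(2GM / r).
v_esc = √(2 · 1.492e+15 / 4.167e+08) m/s ≈ 2676 m/s = 2.676 km/s.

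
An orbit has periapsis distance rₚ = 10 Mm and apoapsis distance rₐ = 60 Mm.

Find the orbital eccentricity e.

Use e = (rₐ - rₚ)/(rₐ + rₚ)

Convert to SI: rₚ = 10 Mm = 1e+07 m; rₐ = 60 Mm = 6e+07 m.
e = (rₐ − rₚ) / (rₐ + rₚ).
e = (6e+07 − 1e+07) / (6e+07 + 1e+07) = 5e+07 / 7e+07 ≈ 0.7143.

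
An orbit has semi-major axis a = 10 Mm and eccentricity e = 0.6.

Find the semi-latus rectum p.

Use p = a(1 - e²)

Convert to SI: a = 10 Mm = 1e+07 m.
p = a (1 − e²).
p = 1e+07 · (1 − (0.6)²) = 1e+07 · 0.64 ≈ 6.4e+06 m = 6.4 Mm.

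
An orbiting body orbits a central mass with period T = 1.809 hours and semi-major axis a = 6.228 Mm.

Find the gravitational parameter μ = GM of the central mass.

Convert to SI: T = 1.809 hours = 6512.4 s; a = 6.228 Mm = 6.228e+06 m.
GM = 4π² · a³ / T².
GM = 4π² · (6.228e+06)³ / (6512.4)² m³/s² ≈ 2.249e+14 m³/s² = 2.249 × 10^14 m³/s².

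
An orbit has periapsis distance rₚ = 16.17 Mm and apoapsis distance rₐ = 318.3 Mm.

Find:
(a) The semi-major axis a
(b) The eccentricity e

Convert to SI: rₚ = 16.17 Mm = 1.617e+07 m; rₐ = 318.3 Mm = 3.183e+08 m.
(a) a = (rₚ + rₐ) / 2 = (1.617e+07 + 3.183e+08) / 2 ≈ 1.672e+08 m = 167.2 Mm.
(b) e = (rₐ − rₚ) / (rₐ + rₚ) = (3.183e+08 − 1.617e+07) / (3.183e+08 + 1.617e+07) ≈ 0.9033.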